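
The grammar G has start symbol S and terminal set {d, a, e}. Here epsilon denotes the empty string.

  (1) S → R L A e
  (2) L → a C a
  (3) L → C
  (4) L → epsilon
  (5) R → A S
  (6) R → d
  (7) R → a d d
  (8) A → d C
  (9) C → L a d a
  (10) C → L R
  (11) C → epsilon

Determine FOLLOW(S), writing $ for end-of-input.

FIRST(A) = {d}
FIRST(R) = {a, d}  (via A S)
FIRST(S) = {a, d}  (via R L A e)
FIRST(L) = {epsilon, a, d}  (via C)
FIRST(C) = {epsilon, a, d}  (via L a d a, L R)
FOLLOW(S) includes $ since S is the start symbol.
FOLLOW(L): in S→R L A e, L is followed by A e with FIRST {d}; in C→L a d a, L is followed by a d a with FIRST {a}; in C→L R, L is followed by R with FIRST {a, d}. Thus FOLLOW(L) = {a, d}.
FOLLOW(A): in S→R L A e, A is followed by e with FIRST {e}; in R→A S, A is followed by S with FIRST {a, d}. Thus FOLLOW(A) = {a, d, e}.
FOLLOW(C): in L→a C a, C is followed by a with FIRST {a}; in L→C, the suffix after C is empty, so FOLLOW(C) ⊇ FOLLOW(L) = {a, d}; in A→d C, the suffix after C is empty, so FOLLOW(C) ⊇ FOLLOW(A) = {a, d, e}. Thus FOLLOW(C) = {a, d, e}.
FOLLOW(R): in S→R L A e, R is followed by L A e with FIRST {a, d}; in C→L R, the suffix after R is empty, so FOLLOW(R) ⊇ FOLLOW(C) = {a, d, e}. Thus FOLLOW(R) = {a, d, e}.
FOLLOW(S): in R→A S, the suffix after S is empty, so FOLLOW(S) ⊇ FOLLOW(R) = {a, d, e}. Thus FOLLOW(S) = {$, a, d, e}.

{$, a, d, e}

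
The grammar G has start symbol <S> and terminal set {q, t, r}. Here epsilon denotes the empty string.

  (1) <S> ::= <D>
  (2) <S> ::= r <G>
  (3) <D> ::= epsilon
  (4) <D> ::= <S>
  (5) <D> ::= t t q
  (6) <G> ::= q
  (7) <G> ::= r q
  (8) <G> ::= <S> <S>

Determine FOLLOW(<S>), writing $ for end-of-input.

{$, r, t}

FIRST(<S>) = {epsilon, r, t}  (via <D>)
FIRST(<D>) = {epsilon, r, t}  (via <S>)
FIRST(<G>) = {epsilon, q, r, t}  (via <S> <S>)
FOLLOW(<S>) includes $ since <S> is the start symbol.
FOLLOW(<S>): in <D>::=<S>, the suffix after <S> is empty, so FOLLOW(<S>) ⊇ FOLLOW(<D>) = {$, r, t}; in <G>::=<S> <S> (occurrence 1), <S> is followed by <S> with FIRST {epsilon, r, t}; in <G>::=<S> <S> (occurrence 1), the suffix after <S> is nullable, so FOLLOW(<S>) ⊇ FOLLOW(<G>) = {$, r, t}; in <G>::=<S> <S> (occurrence 2), the suffix after <S> is empty, so FOLLOW(<S>) ⊇ FOLLOW(<G>) = {$, r, t}. Thus FOLLOW(<S>) = {$, r, t}.
FOLLOW(<D>): in <S>::=<D>, the suffix after <D> is empty, so FOLLOW(<D>) ⊇ FOLLOW(<S>) = {$, r, t}. Thus FOLLOW(<D>) = {$, r, t}.
FOLLOW(<G>): in <S>::=r <G>, the suffix after <G> is empty, so FOLLOW(<G>) ⊇ FOLLOW(<S>) = {$, r, t}. Thus FOLLOW(<G>) = {$, r, t}.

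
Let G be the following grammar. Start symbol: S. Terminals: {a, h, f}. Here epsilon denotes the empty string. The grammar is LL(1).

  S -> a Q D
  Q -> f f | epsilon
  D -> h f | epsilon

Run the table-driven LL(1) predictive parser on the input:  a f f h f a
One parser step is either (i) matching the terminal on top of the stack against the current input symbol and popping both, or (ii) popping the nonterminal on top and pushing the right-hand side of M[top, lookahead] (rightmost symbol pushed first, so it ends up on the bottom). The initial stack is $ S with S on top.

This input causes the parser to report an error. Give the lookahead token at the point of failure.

a

     Stack    Input          Action
  1  $ S      a f f h f a $  expand S -> a Q D
  2  $ D Q a  a f f h f a $  match a
  3  $ D Q    f f h f a $    expand Q -> f f
  4  $ D f f  f f h f a $    match f
  5  $ D f    f h f a $      match f
  6  $ D      h f a $        expand D -> h f
  7  $ f h    h f a $        match h
  8  $ f      f a $          match f
  9  $        a $            error: stack empty but input remains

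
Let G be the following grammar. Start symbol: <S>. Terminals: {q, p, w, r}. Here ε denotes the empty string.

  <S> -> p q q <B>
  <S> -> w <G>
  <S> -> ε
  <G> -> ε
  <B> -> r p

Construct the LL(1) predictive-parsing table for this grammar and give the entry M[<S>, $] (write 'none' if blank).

<S> -> ε

FIRST(<S>): from <S>->p q q <B> we get {p}; from <S>->w <G> we get {w}; from <S>->ε we get {ε}. So FIRST(<S>) = {ε, p, w}.
FIRST(<G>): from <G>->ε we get {ε}. So FIRST(<G>) = {ε}.
FIRST(<B>): from <B>->r p we get {r}. So FIRST(<B>) = {r}.
FOLLOW(<S>) includes $ since <S> is the start symbol.
FOLLOW(<S>): <S> appears on no right-hand side. Thus FOLLOW(<S>) = {$}.
For <S> -> p q q <B>: FIRST(p q q <B>) = {p}, so it goes in M[<S>, t] for t ∈ {p}.
For <S> -> w <G>: FIRST(w <G>) = {w}, so it goes in M[<S>, t] for t ∈ {w}.
For <S> -> ε: FIRST(ε) = {ε}, so it goes in M[<S>, t] for t ∈ {}; since ε ∈ FIRST, also for every t ∈ FOLLOW(<S>) = {$}.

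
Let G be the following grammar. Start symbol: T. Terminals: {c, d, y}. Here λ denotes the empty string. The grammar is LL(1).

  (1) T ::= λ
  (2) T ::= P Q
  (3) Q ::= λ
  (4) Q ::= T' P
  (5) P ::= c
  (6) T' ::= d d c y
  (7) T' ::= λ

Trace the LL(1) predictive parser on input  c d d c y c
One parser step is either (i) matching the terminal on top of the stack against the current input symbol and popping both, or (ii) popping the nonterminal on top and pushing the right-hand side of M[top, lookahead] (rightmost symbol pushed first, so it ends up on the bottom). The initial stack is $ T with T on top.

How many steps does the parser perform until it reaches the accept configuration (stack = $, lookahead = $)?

11

      Stack        Input          Action
   1  $ T          c d d c y c $  expand T ::= P Q
   2  $ Q P        c d d c y c $  expand P ::= c
   3  $ Q c        c d d c y c $  match c
   4  $ Q          d d c y c $    expand Q ::= T' P
   5  $ P T'       d d c y c $    expand T' ::= d d c y
   6  $ P y c d d  d d c y c $    match d
   7  $ P y c d    d c y c $      match d
   8  $ P y c      c y c $        match c
   9  $ P y        y c $          match y
  10  $ P          c $            expand P ::= c
  11  $ c          c $            match c
Accept reached after 11 steps.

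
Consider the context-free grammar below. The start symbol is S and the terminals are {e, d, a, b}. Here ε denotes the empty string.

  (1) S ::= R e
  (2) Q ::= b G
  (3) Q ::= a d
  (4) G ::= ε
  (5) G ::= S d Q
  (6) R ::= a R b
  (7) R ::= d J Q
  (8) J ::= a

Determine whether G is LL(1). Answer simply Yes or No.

FIRST(S) = {a, d}
FIRST(Q) = {a, b}
FIRST(G) = {ε, a, d}
FIRST(R) = {a, d}
FIRST(J) = {a}
FOLLOW(S) = {$, d}
FOLLOW(Q) = {b, e}
FOLLOW(G) = {b, e}
FOLLOW(R) = {b, e}
FOLLOW(J) = {a, b}
Each cell of M receives at most one production.

Yes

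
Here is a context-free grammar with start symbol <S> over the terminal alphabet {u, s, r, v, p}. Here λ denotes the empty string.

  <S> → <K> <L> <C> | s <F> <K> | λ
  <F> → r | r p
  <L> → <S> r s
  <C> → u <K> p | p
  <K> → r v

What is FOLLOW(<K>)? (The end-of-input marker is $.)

FIRST(<F>): from <F>→r we get {r}; from <F>→r p we get {r}. So FIRST(<F>) = {r}.
FIRST(<C>): from <C>→u <K> p we get {u}; from <C>→p we get {p}. So FIRST(<C>) = {p, u}.
FIRST(<K>): from <K>→r v we get {r}. So FIRST(<K>) = {r}.
FIRST(<S>): from <S>→<K> <L> <C> we get {r}; from <S>→s <F> <K> we get {s}; from <S>→λ we get {λ}. So FIRST(<S>) = {λ, r, s}.
FIRST(<L>): from <L>→<S> r s we get {r, s}. So FIRST(<L>) = {r, s}.
FOLLOW(<S>) includes $ since <S> is the start symbol.
FOLLOW(<S>): in <L>→<S> r s, <S> is followed by r s with FIRST {r}. Thus FOLLOW(<S>) = {$, r}.
FOLLOW(<F>): in <S>→s <F> <K>, <F> is followed by <K> with FIRST {r}. Thus FOLLOW(<F>) = {r}.
FOLLOW(<L>): in <S>→<K> <L> <C>, <L> is followed by <C> with FIRST {p, u}. Thus FOLLOW(<L>) = {p, u}.
FOLLOW(<C>): in <S>→<K> <L> <C>, the suffix after <C> is empty, so FOLLOW(<C>) ⊇ FOLLOW(<S>) = {$, r}. Thus FOLLOW(<C>) = {$, r}.
FOLLOW(<K>): in <S>→<K> <L> <C>, <K> is followed by <L> <C> with FIRST {r, s}; in <S>→s <F> <K>, the suffix after <K> is empty, so FOLLOW(<K>) ⊇ FOLLOW(<S>) = {$, r}; in <C>→u <K> p, <K> is followed by p with FIRST {p}. Thus FOLLOW(<K>) = {$, p, r, s}.

{$, p, r, s}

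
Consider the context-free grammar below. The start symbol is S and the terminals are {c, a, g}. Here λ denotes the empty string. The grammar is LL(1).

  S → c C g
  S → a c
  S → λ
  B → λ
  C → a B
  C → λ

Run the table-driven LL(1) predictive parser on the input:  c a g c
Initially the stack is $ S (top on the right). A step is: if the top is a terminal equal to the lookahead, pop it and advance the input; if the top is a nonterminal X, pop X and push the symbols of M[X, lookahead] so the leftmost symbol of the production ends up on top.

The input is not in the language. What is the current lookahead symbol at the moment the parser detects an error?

c

step 1: stack=$ S  input=c a g c $  — expand S → c C g
step 2: stack=$ g C c  input=c a g c $  — match c
step 3: stack=$ g C  input=a g c $  — expand C → a B
step 4: stack=$ g B a  input=a g c $  — match a
step 5: stack=$ g B  input=g c $  — expand B → λ
step 6: stack=$ g  input=g c $  — match g
step 7: stack=$  input=c $  — error: stack empty but input remains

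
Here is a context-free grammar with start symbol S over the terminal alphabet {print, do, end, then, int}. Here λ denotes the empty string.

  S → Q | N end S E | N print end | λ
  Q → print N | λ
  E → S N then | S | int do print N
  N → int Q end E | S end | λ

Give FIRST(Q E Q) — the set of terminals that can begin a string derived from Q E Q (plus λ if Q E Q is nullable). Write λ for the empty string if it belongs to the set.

{λ, end, int, print, then}

FIRST(Q): from Q→print N we get {print}; from Q→λ we get {λ}. So FIRST(Q) = {λ, print}.
FIRST(S): from S→Q we get {λ, print}; from S→N end S E we get {end, int, print}; from S→N print end we get {end, int, print}; from S→λ we get {λ}. So FIRST(S) = {λ, end, int, print}.
FIRST(N): from N→int Q end E we get {int}; from N→S end we get {end, int, print}; from N→λ we get {λ}. So FIRST(N) = {λ, end, int, print}.
FIRST(E): from E→S N then we get {end, int, print, then}; from E→S we get {λ, end, int, print}; from E→int do print N we get {int}. So FIRST(E) = {λ, end, int, print, then}.
FIRST(Q E Q): take FIRST of each symbol in turn, carrying on past any symbol whose FIRST contains λ; result {λ, end, int, print, then}.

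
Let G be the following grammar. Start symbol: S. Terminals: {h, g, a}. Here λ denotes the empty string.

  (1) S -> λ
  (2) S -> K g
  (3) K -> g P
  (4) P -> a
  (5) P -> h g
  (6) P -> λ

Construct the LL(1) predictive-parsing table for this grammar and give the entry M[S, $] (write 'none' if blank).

FIRST(K) = {g}
FIRST(P) = {λ, a, h}
FIRST(S) = {λ, g}  (via K g)
FOLLOW(S) includes $ since S is the start symbol.
FOLLOW(S): S appears on no right-hand side. Thus FOLLOW(S) = {$}.
For S -> λ: FIRST(λ) = {λ}, so it goes in M[S, t] for t ∈ {}; since λ ∈ FIRST, also for every t ∈ FOLLOW(S) = {$}.
For S -> K g: FIRST(K g) = {g}, so it goes in M[S, t] for t ∈ {g}.

S -> λ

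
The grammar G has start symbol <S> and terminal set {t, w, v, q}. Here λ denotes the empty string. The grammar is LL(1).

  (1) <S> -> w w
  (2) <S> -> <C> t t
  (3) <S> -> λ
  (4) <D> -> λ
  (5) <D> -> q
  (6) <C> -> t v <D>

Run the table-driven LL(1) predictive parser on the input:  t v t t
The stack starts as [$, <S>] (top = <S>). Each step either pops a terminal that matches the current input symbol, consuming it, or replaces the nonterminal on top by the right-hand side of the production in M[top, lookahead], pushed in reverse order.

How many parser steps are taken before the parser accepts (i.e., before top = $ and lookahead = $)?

step 1: stack=$ <S>  input=t v t t $  — expand <S> -> <C> t t
step 2: stack=$ t t <C>  input=t v t t $  — expand <C> -> t v <D>
step 3: stack=$ t t <D> v t  input=t v t t $  — match t
step 4: stack=$ t t <D> v  input=v t t $  — match v
step 5: stack=$ t t <D>  input=t t $  — expand <D> -> λ
step 6: stack=$ t t  input=t t $  — match t
step 7: stack=$ t  input=t $  — match t
Accept reached after 7 steps.

7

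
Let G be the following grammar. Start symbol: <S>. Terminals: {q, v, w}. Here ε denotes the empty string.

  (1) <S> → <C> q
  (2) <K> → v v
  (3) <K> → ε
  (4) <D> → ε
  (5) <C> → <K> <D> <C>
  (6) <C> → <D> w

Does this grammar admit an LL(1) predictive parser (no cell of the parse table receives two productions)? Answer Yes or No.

FIRST(<S>) = {v, w}
FIRST(<K>) = {ε, v}
FIRST(<D>) = {ε}
FIRST(<C>) = {v, w}
FOLLOW(<S>) = {$}
FOLLOW(<K>) = {v, w}
FOLLOW(<D>) = {v, w}
FOLLOW(<C>) = {q}
Cell M[<C>, w] receives both <C> → <K> <D> <C> and <C> → <D> w — the grammar is not LL(1).

No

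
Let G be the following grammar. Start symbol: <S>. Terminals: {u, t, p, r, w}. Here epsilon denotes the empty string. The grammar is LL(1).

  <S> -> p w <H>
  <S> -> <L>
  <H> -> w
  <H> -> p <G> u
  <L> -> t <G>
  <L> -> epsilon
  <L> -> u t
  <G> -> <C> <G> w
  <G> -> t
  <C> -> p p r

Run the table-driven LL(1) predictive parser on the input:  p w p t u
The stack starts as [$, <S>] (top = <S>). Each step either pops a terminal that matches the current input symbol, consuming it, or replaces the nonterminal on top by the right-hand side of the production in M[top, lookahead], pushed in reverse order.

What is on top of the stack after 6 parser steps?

     Stack      Input        Action
  1  $ <S>      p w p t u $  expand <S> -> p w <H>
  2  $ <H> w p  p w p t u $  match p
  3  $ <H> w    w p t u $    match w
  4  $ <H>      p t u $      expand <H> -> p <G> u
  5  $ u <G> p  p t u $      match p
  6  $ u <G>    t u $        expand <G> -> t
Stack after step 6: $ u t (top = t).

t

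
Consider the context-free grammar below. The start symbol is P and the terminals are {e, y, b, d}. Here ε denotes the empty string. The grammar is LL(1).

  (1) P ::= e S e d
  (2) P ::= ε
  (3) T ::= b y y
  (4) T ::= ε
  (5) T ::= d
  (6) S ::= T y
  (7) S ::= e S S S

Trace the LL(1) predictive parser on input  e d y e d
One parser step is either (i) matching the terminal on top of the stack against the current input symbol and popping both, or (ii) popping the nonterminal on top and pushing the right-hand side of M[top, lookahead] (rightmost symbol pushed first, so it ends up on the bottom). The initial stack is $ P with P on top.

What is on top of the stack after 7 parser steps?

     Stack      Input        Action
  1  $ P        e d y e d $  expand P ::= e S e d
  2  $ d e S e  e d y e d $  match e
  3  $ d e S    d y e d $    expand S ::= T y
  4  $ d e y T  d y e d $    expand T ::= d
  5  $ d e y d  d y e d $    match d
  6  $ d e y    y e d $      match y
  7  $ d e      e d $        match e
Stack after step 7: $ d (top = d).

d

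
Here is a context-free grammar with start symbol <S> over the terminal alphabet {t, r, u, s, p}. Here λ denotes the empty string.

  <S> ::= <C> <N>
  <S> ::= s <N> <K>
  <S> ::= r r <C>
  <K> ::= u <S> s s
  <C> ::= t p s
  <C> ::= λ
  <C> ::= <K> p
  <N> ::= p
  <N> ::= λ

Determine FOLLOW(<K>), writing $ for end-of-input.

{$, p, s}

FIRST(<K>) = {u}
FIRST(<N>) = {λ, p}
FIRST(<C>) = {λ, t, u}  (via <K> p)
FIRST(<S>) = {λ, p, r, s, t, u}  (via <C> <N>)
FOLLOW(<S>) includes $ since <S> is the start symbol.
FOLLOW(<S>): in <K>::=u <S> s s, <S> is followed by s s with FIRST {s}. Thus FOLLOW(<S>) = {$, s}.
FOLLOW(<K>): in <S>::=s <N> <K>, the suffix after <K> is empty, so FOLLOW(<K>) ⊇ FOLLOW(<S>) = {$, s}; in <C>::=<K> p, <K> is followed by p with FIRST {p}. Thus FOLLOW(<K>) = {$, p, s}.
FOLLOW(<C>): in <S>::=<C> <N>, <C> is followed by <N> with FIRST {λ, p}; in <S>::=<C> <N>, the suffix after <C> is nullable, so FOLLOW(<C>) ⊇ FOLLOW(<S>) = {$, s}; in <S>::=r r <C>, the suffix after <C> is empty, so FOLLOW(<C>) ⊇ FOLLOW(<S>) = {$, s}. Thus FOLLOW(<C>) = {$, p, s}.
FOLLOW(<N>): in <S>::=<C> <N>, the suffix after <N> is empty, so FOLLOW(<N>) ⊇ FOLLOW(<S>) = {$, s}; in <S>::=s <N> <K>, <N> is followed by <K> with FIRST {u}. Thus FOLLOW(<N>) = {$, s, u}.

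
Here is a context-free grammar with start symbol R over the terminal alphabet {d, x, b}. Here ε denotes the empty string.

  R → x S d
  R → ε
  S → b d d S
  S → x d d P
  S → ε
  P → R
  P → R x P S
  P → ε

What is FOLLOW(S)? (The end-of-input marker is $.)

FIRST(R) = {ε, x}
FIRST(S) = {ε, b, x}
FIRST(P) = {ε, x}  (via R, R x P S)
FOLLOW(R) includes $ since R is the start symbol.
FOLLOW(R): in P→R, the suffix after R is empty, so FOLLOW(R) ⊇ FOLLOW(P) = {b, d, x}; in P→R x P S, R is followed by x P S with FIRST {x}. Thus FOLLOW(R) = {$, b, d, x}.
FOLLOW(S): in R→x S d, S is followed by d with FIRST {d}; in S→b d d S, the suffix after S is empty (adds nothing new); in P→R x P S, the suffix after S is empty, so FOLLOW(S) ⊇ FOLLOW(P) = {b, d, x}. Thus FOLLOW(S) = {b, d, x}.
FOLLOW(P): in S→x d d P, the suffix after P is empty, so FOLLOW(P) ⊇ FOLLOW(S) = {b, d, x}; in P→R x P S, P is followed by S with FIRST {ε, b, x}; in P→R x P S, the suffix after P is nullable (adds nothing new). Thus FOLLOW(P) = {b, d, x}.

{b, d, x}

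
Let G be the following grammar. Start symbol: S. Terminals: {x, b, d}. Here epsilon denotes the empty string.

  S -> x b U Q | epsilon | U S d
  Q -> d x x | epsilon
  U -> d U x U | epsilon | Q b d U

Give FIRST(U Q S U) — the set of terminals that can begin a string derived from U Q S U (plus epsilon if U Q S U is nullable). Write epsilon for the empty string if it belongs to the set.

{epsilon, b, d, x}

FIRST(Q) = {epsilon, d}
FIRST(U) = {epsilon, b, d}  (via Q b d U)
FIRST(S) = {epsilon, b, d, x}  (via U S d)
FIRST(U Q S U): take FIRST of each symbol in turn, carrying on past any symbol whose FIRST contains epsilon; result {epsilon, b, d, x}.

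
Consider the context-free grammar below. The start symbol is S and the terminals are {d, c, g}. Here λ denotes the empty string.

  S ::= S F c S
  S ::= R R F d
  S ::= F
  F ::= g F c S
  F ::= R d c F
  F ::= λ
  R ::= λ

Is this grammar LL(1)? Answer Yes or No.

No

FIRST(S) = {λ, c, d, g}
FIRST(F) = {λ, d, g}
FIRST(R) = {λ}
FOLLOW(S) = {$, c, d, g}
FOLLOW(F) = {$, c, d, g}
FOLLOW(R) = {d, g}
Cell M[F, d] receives both F ::= R d c F and F ::= λ — the grammar is not LL(1).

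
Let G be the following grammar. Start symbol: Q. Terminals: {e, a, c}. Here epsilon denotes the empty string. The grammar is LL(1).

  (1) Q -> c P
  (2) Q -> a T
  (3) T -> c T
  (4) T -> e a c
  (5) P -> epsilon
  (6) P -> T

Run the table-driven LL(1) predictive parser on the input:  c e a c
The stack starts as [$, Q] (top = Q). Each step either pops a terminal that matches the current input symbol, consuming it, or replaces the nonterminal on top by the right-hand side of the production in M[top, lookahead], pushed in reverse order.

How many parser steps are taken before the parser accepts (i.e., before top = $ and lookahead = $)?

step 1: stack=$ Q  input=c e a c $  — expand Q -> c P
step 2: stack=$ P c  input=c e a c $  — match c
step 3: stack=$ P  input=e a c $  — expand P -> T
step 4: stack=$ T  input=e a c $  — expand T -> e a c
step 5: stack=$ c a e  input=e a c $  — match e
step 6: stack=$ c a  input=a c $  — match a
step 7: stack=$ c  input=c $  — match c
Accept reached after 7 steps.

7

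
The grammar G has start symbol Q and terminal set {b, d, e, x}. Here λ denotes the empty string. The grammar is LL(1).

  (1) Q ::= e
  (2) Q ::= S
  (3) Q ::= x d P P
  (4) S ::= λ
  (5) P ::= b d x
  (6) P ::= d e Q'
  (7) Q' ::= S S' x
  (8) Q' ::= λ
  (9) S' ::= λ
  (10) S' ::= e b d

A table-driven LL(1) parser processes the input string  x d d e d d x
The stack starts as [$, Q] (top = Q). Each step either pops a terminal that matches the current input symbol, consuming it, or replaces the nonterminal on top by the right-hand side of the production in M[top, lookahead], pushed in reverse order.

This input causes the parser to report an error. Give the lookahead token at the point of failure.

d

step 1: stack=$ Q  input=x d d e d d x $  — expand Q ::= x d P P
step 2: stack=$ P P d x  input=x d d e d d x $  — match x
step 3: stack=$ P P d  input=d d e d d x $  — match d
step 4: stack=$ P P  input=d e d d x $  — expand P ::= d e Q'
step 5: stack=$ P Q' e d  input=d e d d x $  — match d
step 6: stack=$ P Q' e  input=e d d x $  — match e
step 7: stack=$ P Q'  input=d d x $  — expand Q' ::= λ
step 8: stack=$ P  input=d d x $  — expand P ::= d e Q'
step 9: stack=$ Q' e d  input=d d x $  — match d
step 10: stack=$ Q' e  input=d x $  — error: top is terminal e but lookahead is d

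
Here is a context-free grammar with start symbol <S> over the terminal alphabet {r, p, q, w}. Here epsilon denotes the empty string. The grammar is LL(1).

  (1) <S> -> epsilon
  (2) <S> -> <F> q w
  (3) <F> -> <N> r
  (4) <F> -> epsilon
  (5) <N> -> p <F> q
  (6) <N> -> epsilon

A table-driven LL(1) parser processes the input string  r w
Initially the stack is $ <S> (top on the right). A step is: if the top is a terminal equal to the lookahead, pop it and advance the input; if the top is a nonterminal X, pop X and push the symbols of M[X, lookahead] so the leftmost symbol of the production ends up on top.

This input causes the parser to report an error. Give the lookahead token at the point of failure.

     Stack        Input  Action
  1  $ <S>        r w $  expand <S> -> <F> q w
  2  $ w q <F>    r w $  expand <F> -> <N> r
  3  $ w q r <N>  r w $  expand <N> -> epsilon
  4  $ w q r      r w $  match r
  5  $ w q        w $    error: top is terminal q but lookahead is w

w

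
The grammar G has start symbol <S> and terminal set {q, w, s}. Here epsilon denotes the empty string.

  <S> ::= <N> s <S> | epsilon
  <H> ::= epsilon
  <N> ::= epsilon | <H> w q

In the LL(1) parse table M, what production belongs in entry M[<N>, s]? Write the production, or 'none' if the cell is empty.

FIRST(<H>) = {epsilon}
FIRST(<N>) = {epsilon, w}  (via <H> w q)
FIRST(<S>) = {epsilon, s, w}  (via <N> s <S>)
FOLLOW(<S>) includes $ since <S> is the start symbol.
FOLLOW(<N>): in <S>::=<N> s <S>, <N> is followed by s <S> with FIRST {s}. Thus FOLLOW(<N>) = {s}.
For <N> ::= epsilon: FIRST(epsilon) = {epsilon}, so it goes in M[<N>, t] for t ∈ {}; since epsilon ∈ FIRST, also for every t ∈ FOLLOW(<N>) = {s}.
For <N> ::= <H> w q: FIRST(<H> w q) = {w}, so it goes in M[<N>, t] for t ∈ {w}.

<N> ::= epsilon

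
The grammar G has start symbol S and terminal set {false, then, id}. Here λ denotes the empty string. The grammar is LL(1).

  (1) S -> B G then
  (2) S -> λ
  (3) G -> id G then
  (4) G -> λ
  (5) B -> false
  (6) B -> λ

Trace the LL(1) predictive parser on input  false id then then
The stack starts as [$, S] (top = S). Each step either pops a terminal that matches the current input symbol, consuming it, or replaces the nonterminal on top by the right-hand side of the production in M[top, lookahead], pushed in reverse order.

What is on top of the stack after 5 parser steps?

G

     Stack             Input                 Action
  1  $ S               false id then then $  expand S -> B G then
  2  $ then G B        false id then then $  expand B -> false
  3  $ then G false    false id then then $  match false
  4  $ then G          id then then $        expand G -> id G then
  5  $ then then G id  id then then $        match id
Stack after step 5: $ then then G (top = G).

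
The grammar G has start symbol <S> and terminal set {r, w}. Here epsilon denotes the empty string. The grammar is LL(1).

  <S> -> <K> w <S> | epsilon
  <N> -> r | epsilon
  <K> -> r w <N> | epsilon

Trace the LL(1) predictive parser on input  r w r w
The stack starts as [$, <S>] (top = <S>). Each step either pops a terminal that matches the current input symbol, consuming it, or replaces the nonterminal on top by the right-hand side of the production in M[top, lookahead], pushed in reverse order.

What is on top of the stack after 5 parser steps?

step 1: stack=$ <S>  input=r w r w $  — expand <S> -> <K> w <S>
step 2: stack=$ <S> w <K>  input=r w r w $  — expand <K> -> r w <N>
step 3: stack=$ <S> w <N> w r  input=r w r w $  — match r
step 4: stack=$ <S> w <N> w  input=w r w $  — match w
step 5: stack=$ <S> w <N>  input=r w $  — expand <N> -> r
Stack after step 5: $ <S> w r (top = r).

r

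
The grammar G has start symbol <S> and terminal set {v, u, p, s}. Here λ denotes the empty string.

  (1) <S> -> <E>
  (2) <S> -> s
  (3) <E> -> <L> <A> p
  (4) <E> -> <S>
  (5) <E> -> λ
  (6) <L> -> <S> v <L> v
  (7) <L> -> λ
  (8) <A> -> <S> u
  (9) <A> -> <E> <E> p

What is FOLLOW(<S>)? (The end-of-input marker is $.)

{$, p, s, u, v}

FIRST(<S>) = {λ, p, s, u, v}  (via <E>)
FIRST(<L>) = {λ, p, s, u, v}  (via <S> v <L> v)
FIRST(<E>) = {λ, p, s, u, v}  (via <L> <A> p, <S>)
FIRST(<A>) = {p, s, u, v}  (via <S> u, <E> <E> p)
FOLLOW(<S>) includes $ since <S> is the start symbol.
FOLLOW(<L>): in <E>-><L> <A> p, <L> is followed by <A> p with FIRST {p, s, u, v}; in <L>-><S> v <L> v, <L> is followed by v with FIRST {v}. Thus FOLLOW(<L>) = {p, s, u, v}.
FOLLOW(<A>): in <E>-><L> <A> p, <A> is followed by p with FIRST {p}. Thus FOLLOW(<A>) = {p}.
FOLLOW(<S>): in <E>-><S>, the suffix after <S> is empty, so FOLLOW(<S>) ⊇ FOLLOW(<E>) = {$, p, s, u, v}; in <L>-><S> v <L> v, <S> is followed by v <L> v with FIRST {v}; in <A>-><S> u, <S> is followed by u with FIRST {u}. Thus FOLLOW(<S>) = {$, p, s, u, v}.
FOLLOW(<E>): in <S>-><E>, the suffix after <E> is empty, so FOLLOW(<E>) ⊇ FOLLOW(<S>) = {$, p, s, u, v}; in <A>-><E> <E> p (occurrence 1), <E> is followed by <E> p with FIRST {p, s, u, v}; in <A>-><E> <E> p (occurrence 2), <E> is followed by p with FIRST {p}. Thus FOLLOW(<E>) = {$, p, s, u, v}.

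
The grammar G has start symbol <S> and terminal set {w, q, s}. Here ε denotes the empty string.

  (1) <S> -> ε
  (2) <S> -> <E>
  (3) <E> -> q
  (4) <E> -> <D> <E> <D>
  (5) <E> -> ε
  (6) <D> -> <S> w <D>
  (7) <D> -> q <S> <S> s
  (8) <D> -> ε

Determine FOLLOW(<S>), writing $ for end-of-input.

{$, q, s, w}

FIRST(<S>): from <S>->ε we get {ε}; from <S>-><E> we get {ε, q, w}. So FIRST(<S>) = {ε, q, w}.
FIRST(<D>): from <D>-><S> w <D> we get {q, w}; from <D>->q <S> <S> s we get {q}; from <D>->ε we get {ε}. So FIRST(<D>) = {ε, q, w}.
FIRST(<E>): from <E>->q we get {q}; from <E>-><D> <E> <D> we get {ε, q, w}; from <E>->ε we get {ε}. So FIRST(<E>) = {ε, q, w}.
FOLLOW(<S>) includes $ since <S> is the start symbol.
FOLLOW(<S>): in <D>-><S> w <D>, <S> is followed by w <D> with FIRST {w}; in <D>->q <S> <S> s (occurrence 1), <S> is followed by <S> s with FIRST {q, s, w}; in <D>->q <S> <S> s (occurrence 2), <S> is followed by s with FIRST {s}. Thus FOLLOW(<S>) = {$, q, s, w}.
FOLLOW(<E>): in <S>-><E>, the suffix after <E> is empty, so FOLLOW(<E>) ⊇ FOLLOW(<S>) = {$, q, s, w}; in <E>-><D> <E> <D>, <E> is followed by <D> with FIRST {ε, q, w}; in <E>-><D> <E> <D>, the suffix after <E> is nullable (adds nothing new). Thus FOLLOW(<E>) = {$, q, s, w}.
FOLLOW(<D>): in <E>-><D> <E> <D> (occurrence 1), <D> is followed by <E> <D> with FIRST {ε, q, w}; in <E>-><D> <E> <D> (occurrence 1), the suffix after <D> is nullable, so FOLLOW(<D>) ⊇ FOLLOW(<E>) = {$, q, s, w}; in <E>-><D> <E> <D> (occurrence 2), the suffix after <D> is empty, so FOLLOW(<D>) ⊇ FOLLOW(<E>) = {$, q, s, w}; in <D>-><S> w <D>, the suffix after <D> is empty (adds nothing new). Thus FOLLOW(<D>) = {$, q, s, w}.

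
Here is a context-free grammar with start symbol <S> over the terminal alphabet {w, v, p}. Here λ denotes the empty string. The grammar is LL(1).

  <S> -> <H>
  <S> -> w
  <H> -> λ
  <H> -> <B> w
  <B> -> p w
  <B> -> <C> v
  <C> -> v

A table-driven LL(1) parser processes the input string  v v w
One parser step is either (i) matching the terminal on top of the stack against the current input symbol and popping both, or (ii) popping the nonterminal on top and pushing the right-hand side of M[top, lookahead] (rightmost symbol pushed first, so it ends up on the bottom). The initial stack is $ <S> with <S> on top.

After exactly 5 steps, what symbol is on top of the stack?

v

     Stack      Input    Action
  1  $ <S>      v v w $  expand <S> -> <H>
  2  $ <H>      v v w $  expand <H> -> <B> w
  3  $ w <B>    v v w $  expand <B> -> <C> v
  4  $ w v <C>  v v w $  expand <C> -> v
  5  $ w v v    v v w $  match v
Stack after step 5: $ w v (top = v).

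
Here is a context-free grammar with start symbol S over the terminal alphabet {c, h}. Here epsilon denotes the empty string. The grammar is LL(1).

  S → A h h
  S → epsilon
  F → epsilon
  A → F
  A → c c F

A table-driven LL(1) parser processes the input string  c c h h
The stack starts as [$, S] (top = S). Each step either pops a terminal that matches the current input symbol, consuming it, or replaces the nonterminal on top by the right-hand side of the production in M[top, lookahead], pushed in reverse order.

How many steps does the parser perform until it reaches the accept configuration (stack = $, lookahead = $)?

     Stack        Input      Action
  1  $ S          c c h h $  expand S → A h h
  2  $ h h A      c c h h $  expand A → c c F
  3  $ h h F c c  c c h h $  match c
  4  $ h h F c    c h h $    match c
  5  $ h h F      h h $      expand F → epsilon
  6  $ h h        h h $      match h
  7  $ h          h $        match h
Accept reached after 7 steps.

7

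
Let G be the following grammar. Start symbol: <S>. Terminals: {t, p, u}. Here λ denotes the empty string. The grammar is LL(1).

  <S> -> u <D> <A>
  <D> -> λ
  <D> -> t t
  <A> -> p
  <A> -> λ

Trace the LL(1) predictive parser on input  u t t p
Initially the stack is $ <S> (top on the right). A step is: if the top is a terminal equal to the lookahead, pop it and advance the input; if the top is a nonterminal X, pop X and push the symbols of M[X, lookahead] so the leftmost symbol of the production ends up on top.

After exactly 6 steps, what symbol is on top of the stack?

     Stack        Input      Action
  1  $ <S>        u t t p $  expand <S> -> u <D> <A>
  2  $ <A> <D> u  u t t p $  match u
  3  $ <A> <D>    t t p $    expand <D> -> t t
  4  $ <A> t t    t t p $    match t
  5  $ <A> t      t p $      match t
  6  $ <A>        p $        expand <A> -> p
Stack after step 6: $ p (top = p).

p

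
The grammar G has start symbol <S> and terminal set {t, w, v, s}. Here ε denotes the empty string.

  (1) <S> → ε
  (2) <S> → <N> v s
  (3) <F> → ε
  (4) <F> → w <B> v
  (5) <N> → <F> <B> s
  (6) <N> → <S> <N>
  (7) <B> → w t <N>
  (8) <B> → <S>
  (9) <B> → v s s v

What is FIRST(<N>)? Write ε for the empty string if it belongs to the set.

FIRST(<F>): from <F>→ε we get {ε}; from <F>→w <B> v we get {w}. So FIRST(<F>) = {ε, w}.
FIRST(<S>): from <S>→ε we get {ε}; from <S>→<N> v s we get {s, v, w}. So FIRST(<S>) = {ε, s, v, w}.
FIRST(<B>): from <B>→w t <N> we get {w}; from <B>→<S> we get {ε, s, v, w}; from <B>→v s s v we get {v}. So FIRST(<B>) = {ε, s, v, w}.
FIRST(<N>): from <N>→<F> <B> s we get {s, v, w}; from <N>→<S> <N> we get {s, v, w}. So FIRST(<N>) = {s, v, w}.

{s, v, w}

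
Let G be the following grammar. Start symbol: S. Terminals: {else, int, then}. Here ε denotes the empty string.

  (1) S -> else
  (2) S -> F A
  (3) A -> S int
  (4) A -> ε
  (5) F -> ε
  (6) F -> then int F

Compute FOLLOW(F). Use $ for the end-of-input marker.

{$, else, int, then}

FIRST(F): from F->ε we get {ε}; from F->then int F we get {then}. So FIRST(F) = {ε, then}.
FIRST(S): from S->else we get {else}; from S->F A we get {ε, else, int, then}. So FIRST(S) = {ε, else, int, then}.
FIRST(A): from A->S int we get {else, int, then}; from A->ε we get {ε}. So FIRST(A) = {ε, else, int, then}.
FOLLOW(S) includes $ since S is the start symbol.
FOLLOW(S): in A->S int, S is followed by int with FIRST {int}. Thus FOLLOW(S) = {$, int}.
FOLLOW(A): in S->F A, the suffix after A is empty, so FOLLOW(A) ⊇ FOLLOW(S) = {$, int}. Thus FOLLOW(A) = {$, int}.
FOLLOW(F): in S->F A, F is followed by A with FIRST {ε, else, int, then}; in S->F A, the suffix after F is nullable, so FOLLOW(F) ⊇ FOLLOW(S) = {$, int}; in F->then int F, the suffix after F is empty (adds nothing new). Thus FOLLOW(F) = {$, else, int, then}.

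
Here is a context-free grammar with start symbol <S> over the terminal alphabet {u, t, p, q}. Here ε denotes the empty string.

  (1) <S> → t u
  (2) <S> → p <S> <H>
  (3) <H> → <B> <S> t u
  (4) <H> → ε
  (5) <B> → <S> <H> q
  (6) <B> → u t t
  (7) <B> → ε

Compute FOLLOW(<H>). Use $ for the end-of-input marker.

{$, p, q, t, u}

FIRST(<S>) = {p, t}
FIRST(<B>) = {ε, p, t, u}  (via <S> <H> q)
FIRST(<H>) = {ε, p, t, u}  (via <B> <S> t u)
FOLLOW(<S>) includes $ since <S> is the start symbol.
FOLLOW(<S>): in <S>→p <S> <H>, <S> is followed by <H> with FIRST {ε, p, t, u}; in <S>→p <S> <H>, the suffix after <S> is nullable (adds nothing new); in <H>→<B> <S> t u, <S> is followed by t u with FIRST {t}; in <B>→<S> <H> q, <S> is followed by <H> q with FIRST {p, q, t, u}. Thus FOLLOW(<S>) = {$, p, q, t, u}.
FOLLOW(<H>): in <S>→p <S> <H>, the suffix after <H> is empty, so FOLLOW(<H>) ⊇ FOLLOW(<S>) = {$, p, q, t, u}; in <B>→<S> <H> q, <H> is followed by q with FIRST {q}. Thus FOLLOW(<H>) = {$, p, q, t, u}.
FOLLOW(<B>): in <H>→<B> <S> t u, <B> is followed by <S> t u with FIRST {p, t}. Thus FOLLOW(<B>) = {p, t}.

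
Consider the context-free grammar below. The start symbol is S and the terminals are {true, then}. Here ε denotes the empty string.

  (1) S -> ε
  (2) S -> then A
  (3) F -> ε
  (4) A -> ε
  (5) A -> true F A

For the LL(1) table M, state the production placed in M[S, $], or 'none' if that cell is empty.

FIRST(S) = {ε, then}
FIRST(F) = {ε}
FIRST(A) = {ε, true}
FOLLOW(S) includes $ since S is the start symbol.
FOLLOW(S): S appears on no right-hand side. Thus FOLLOW(S) = {$}.
For S -> ε: FIRST(ε) = {ε}, so it goes in M[S, t] for t ∈ {}; since ε ∈ FIRST, also for every t ∈ FOLLOW(S) = {$}.
For S -> then A: FIRST(then A) = {then}, so it goes in M[S, t] for t ∈ {then}.

S -> ε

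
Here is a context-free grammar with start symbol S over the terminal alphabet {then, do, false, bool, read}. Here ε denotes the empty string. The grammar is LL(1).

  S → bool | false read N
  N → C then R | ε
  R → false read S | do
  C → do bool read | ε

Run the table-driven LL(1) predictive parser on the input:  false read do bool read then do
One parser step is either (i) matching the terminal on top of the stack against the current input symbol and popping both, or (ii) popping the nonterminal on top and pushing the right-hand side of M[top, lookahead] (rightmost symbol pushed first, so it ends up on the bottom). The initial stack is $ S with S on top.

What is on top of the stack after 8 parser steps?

step 1: stack=$ S  input=false read do bool read then do $  — expand S → false read N
step 2: stack=$ N read false  input=false read do bool read then do $  — match false
step 3: stack=$ N read  input=read do bool read then do $  — match read
step 4: stack=$ N  input=do bool read then do $  — expand N → C then R
step 5: stack=$ R then C  input=do bool read then do $  — expand C → do bool read
step 6: stack=$ R then read bool do  input=do bool read then do $  — match do
step 7: stack=$ R then read bool  input=bool read then do $  — match bool
step 8: stack=$ R then read  input=read then do $  — match read
Stack after step 8: $ R then (top = then).

then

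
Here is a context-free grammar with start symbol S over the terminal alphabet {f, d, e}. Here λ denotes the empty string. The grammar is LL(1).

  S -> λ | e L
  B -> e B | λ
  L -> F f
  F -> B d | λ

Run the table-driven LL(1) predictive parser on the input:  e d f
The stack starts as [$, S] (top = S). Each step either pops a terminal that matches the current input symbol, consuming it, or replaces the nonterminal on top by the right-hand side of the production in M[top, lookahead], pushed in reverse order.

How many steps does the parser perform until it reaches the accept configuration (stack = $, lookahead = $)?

7

step 1: stack=$ S  input=e d f $  — expand S -> e L
step 2: stack=$ L e  input=e d f $  — match e
step 3: stack=$ L  input=d f $  — expand L -> F f
step 4: stack=$ f F  input=d f $  — expand F -> B d
step 5: stack=$ f d B  input=d f $  — expand B -> λ
step 6: stack=$ f d  input=d f $  — match d
step 7: stack=$ f  input=f $  — match f
Accept reached after 7 steps.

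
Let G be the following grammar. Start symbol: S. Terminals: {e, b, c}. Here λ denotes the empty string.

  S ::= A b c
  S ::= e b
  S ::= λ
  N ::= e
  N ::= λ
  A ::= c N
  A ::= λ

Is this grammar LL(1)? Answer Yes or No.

FIRST(S) = {λ, b, c, e}
FIRST(N) = {λ, e}
FIRST(A) = {λ, c}
FOLLOW(S) = {$}
FOLLOW(N) = {b}
FOLLOW(A) = {b}
Each cell of M receives at most one production.

Yes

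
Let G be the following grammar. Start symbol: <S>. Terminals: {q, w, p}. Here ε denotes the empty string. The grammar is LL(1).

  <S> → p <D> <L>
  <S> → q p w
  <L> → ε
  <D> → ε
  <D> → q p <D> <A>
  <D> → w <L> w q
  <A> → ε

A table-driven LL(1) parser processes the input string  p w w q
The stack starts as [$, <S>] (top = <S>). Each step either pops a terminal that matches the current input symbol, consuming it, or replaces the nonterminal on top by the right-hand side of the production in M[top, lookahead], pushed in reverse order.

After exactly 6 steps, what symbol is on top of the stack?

step 1: stack=$ <S>  input=p w w q $  — expand <S> → p <D> <L>
step 2: stack=$ <L> <D> p  input=p w w q $  — match p
step 3: stack=$ <L> <D>  input=w w q $  — expand <D> → w <L> w q
step 4: stack=$ <L> q w <L> w  input=w w q $  — match w
step 5: stack=$ <L> q w <L>  input=w q $  — expand <L> → ε
step 6: stack=$ <L> q w  input=w q $  — match w
Stack after step 6: $ <L> q (top = q).

q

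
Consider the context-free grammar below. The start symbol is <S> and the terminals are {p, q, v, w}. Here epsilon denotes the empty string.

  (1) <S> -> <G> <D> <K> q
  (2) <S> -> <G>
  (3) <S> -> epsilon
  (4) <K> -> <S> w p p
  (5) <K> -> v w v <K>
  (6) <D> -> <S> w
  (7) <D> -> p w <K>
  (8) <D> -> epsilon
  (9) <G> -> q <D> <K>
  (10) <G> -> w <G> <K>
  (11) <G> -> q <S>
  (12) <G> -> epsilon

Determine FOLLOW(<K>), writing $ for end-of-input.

{$, p, q, v, w}

FIRST(<G>): from <G>->q <D> <K> we get {q}; from <G>->w <G> <K> we get {w}; from <G>->q <S> we get {q}; from <G>->epsilon we get {epsilon}. So FIRST(<G>) = {epsilon, q, w}.
FIRST(<S>): from <S>-><G> <D> <K> q we get {p, q, v, w}; from <S>-><G> we get {epsilon, q, w}; from <S>->epsilon we get {epsilon}. So FIRST(<S>) = {epsilon, p, q, v, w}.
FIRST(<K>): from <K>-><S> w p p we get {p, q, v, w}; from <K>->v w v <K> we get {v}. So FIRST(<K>) = {p, q, v, w}.
FIRST(<D>): from <D>-><S> w we get {p, q, v, w}; from <D>->p w <K> we get {p}; from <D>->epsilon we get {epsilon}. So FIRST(<D>) = {epsilon, p, q, v, w}.
FOLLOW(<S>) includes $ since <S> is the start symbol.
FOLLOW(<D>): in <S>-><G> <D> <K> q, <D> is followed by <K> q with FIRST {p, q, v, w}; in <G>->q <D> <K>, <D> is followed by <K> with FIRST {p, q, v, w}. Thus FOLLOW(<D>) = {p, q, v, w}.
FOLLOW(<S>): in <K>-><S> w p p, <S> is followed by w p p with FIRST {w}; in <D>-><S> w, <S> is followed by w with FIRST {w}; in <G>->q <S>, the suffix after <S> is empty, so FOLLOW(<S>) ⊇ FOLLOW(<G>) = {$, p, q, v, w}. Thus FOLLOW(<S>) = {$, p, q, v, w}.
FOLLOW(<G>): in <S>-><G> <D> <K> q, <G> is followed by <D> <K> q with FIRST {p, q, v, w}; in <S>-><G>, the suffix after <G> is empty, so FOLLOW(<G>) ⊇ FOLLOW(<S>) = {$, p, q, v, w}; in <G>->w <G> <K>, <G> is followed by <K> with FIRST {p, q, v, w}. Thus FOLLOW(<G>) = {$, p, q, v, w}.
FOLLOW(<K>): in <S>-><G> <D> <K> q, <K> is followed by q with FIRST {q}; in <K>->v w v <K>, the suffix after <K> is empty (adds nothing new); in <D>->p w <K>, the suffix after <K> is empty, so FOLLOW(<K>) ⊇ FOLLOW(<D>) = {p, q, v, w}; in <G>->q <D> <K>, the suffix after <K> is empty, so FOLLOW(<K>) ⊇ FOLLOW(<G>) = {$, p, q, v, w}; in <G>->w <G> <K>, the suffix after <K> is empty, so FOLLOW(<K>) ⊇ FOLLOW(<G>) = {$, p, q, v, w}. Thus FOLLOW(<K>) = {$, p, q, v, w}.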